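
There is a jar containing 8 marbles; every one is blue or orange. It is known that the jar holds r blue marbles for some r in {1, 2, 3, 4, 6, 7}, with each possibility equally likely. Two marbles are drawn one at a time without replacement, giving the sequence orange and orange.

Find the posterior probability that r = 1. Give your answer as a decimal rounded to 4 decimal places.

0.3962

Compute the likelihood of the observed sequence for each case: P(data | r = 1) = (7/8)(6/7) = 3/4; P(data | r = 2) = (6/8)(5/7) = 15/28; P(data | r = 3) = (5/8)(4/7) = 5/14; P(data | r = 4) = (4/8)(3/7) = 3/14; P(data | r = 6) = (2/8)(1/7) = 1/28; P(data | r = 7) = (1/8)(0/7) = 0.
Multiplying each by its prior: 1/6 · 3/4 = 1/8, 1/6 · 15/28 = 5/56, 1/6 · 5/14 = 5/84, 1/6 · 3/14 = 1/28, 1/6 · 1/28 = 1/168, 1/6 · 0 = 0; these sum to 53/168.
Therefore the posterior P(r = 1 | data) = (1/8) / (53/168) = 21/53.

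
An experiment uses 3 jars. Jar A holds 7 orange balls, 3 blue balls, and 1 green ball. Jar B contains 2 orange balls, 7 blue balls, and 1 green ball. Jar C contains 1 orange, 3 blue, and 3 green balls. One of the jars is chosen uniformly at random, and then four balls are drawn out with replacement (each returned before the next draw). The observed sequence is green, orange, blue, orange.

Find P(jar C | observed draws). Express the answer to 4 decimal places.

0.2260

The likelihood of the observed sequence under each hypothesis: P(data | jar A) = (1/11)(7/11)(3/11)(7/11) = 0.01004; P(data | jar B) = (1/10)(2/10)(7/10)(2/10) = 0.0028; P(data | jar C) = (3/7)(1/7)(3/7)(1/7) = 0.0037484.
The prior-weighted likelihoods are 1/3 · 0.01004 = 0.0033468, 1/3 · 0.0028 = 0.00093333, 1/3 · 0.0037484 = 0.0012495; these sum to 0.0055296.
So P(jar C | data) = (0.0012495) / (0.0055296) = 0.22596.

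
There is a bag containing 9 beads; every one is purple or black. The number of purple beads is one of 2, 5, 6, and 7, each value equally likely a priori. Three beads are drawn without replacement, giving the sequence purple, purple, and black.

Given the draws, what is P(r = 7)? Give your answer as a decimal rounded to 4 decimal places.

The likelihood of the observed sequence under each hypothesis: P(data | r = 2) = (2/9)(1/8)(7/7) = 1/36; P(data | r = 5) = (5/9)(4/8)(4/7) = 10/63; P(data | r = 6) = (6/9)(5/8)(3/7) = 5/28; P(data | r = 7) = (7/9)(6/8)(2/7) = 1/6.
The prior-weighted likelihoods are 1/4 · 1/36 = 1/144, 1/4 · 10/63 = 5/126, 1/4 · 5/28 = 5/112, 1/4 · 1/6 = 1/24; these sum to 67/504.
By Bayes' rule, P(r = 7 | data) = (1/24) / (67/504) = 21/67.

0.3134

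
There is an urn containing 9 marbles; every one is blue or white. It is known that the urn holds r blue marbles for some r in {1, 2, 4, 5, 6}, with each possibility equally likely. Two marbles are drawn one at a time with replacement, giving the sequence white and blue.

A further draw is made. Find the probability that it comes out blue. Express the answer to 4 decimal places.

0.4500

Under each hypothesis, the probability of the observed sequence is: P(data | r = 1) = (8/9)(1/9) = 8/81; P(data | r = 2) = (7/9)(2/9) = 14/81; P(data | r = 4) = (5/9)(4/9) = 20/81; P(data | r = 5) = (4/9)(5/9) = 20/81; P(data | r = 6) = (3/9)(6/9) = 2/9.
The prior-weighted likelihoods are 1/5 · 8/81 = 8/405, 1/5 · 14/81 = 14/405, 1/5 · 20/81 = 4/81, 1/5 · 20/81 = 4/81, 1/5 · 2/9 = 2/45; these sum to 16/81.
Dividing through by the total gives posterior P(r = 1 | data) = 1/10, P(r = 2 | data) = 7/40, P(r = 4 | data) = 1/4, P(r = 5 | data) = 1/4, P(r = 6 | data) = 9/40.
Averaging over the posterior, P(blue next | data) = (1/9)(1/10) + (2/9)(7/40) + (4/9)(1/4) + (5/9)(1/4) + (2/3)(9/40) = 9/20.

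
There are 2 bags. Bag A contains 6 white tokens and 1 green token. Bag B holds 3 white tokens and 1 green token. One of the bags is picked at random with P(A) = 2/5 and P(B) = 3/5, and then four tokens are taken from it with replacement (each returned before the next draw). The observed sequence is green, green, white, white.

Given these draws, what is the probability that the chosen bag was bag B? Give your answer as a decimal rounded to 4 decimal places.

Under each hypothesis, the probability of the observed sequence is: P(data | bag A) = (1/7)(1/7)(6/7)(6/7) = 0.014994; P(data | bag B) = (1/4)(1/4)(3/4)(3/4) = 0.035156.
Multiplying each by its prior: 2/5 · 0.014994 = 0.0059975, 3/5 · 0.035156 = 0.021094; these sum to 0.027091.
Therefore the posterior P(bag B | data) = (0.021094) / (0.027091) = 0.77862.

0.7786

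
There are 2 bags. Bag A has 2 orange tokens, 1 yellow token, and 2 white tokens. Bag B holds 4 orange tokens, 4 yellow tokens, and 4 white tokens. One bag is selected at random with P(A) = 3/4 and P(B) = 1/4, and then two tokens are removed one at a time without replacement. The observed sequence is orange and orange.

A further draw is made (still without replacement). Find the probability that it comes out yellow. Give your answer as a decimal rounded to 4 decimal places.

0.3488

For each hypothesis, P(data | H) works out to: P(data | bag A) = (2/5)(1/4) = 1/10; P(data | bag B) = (4/12)(3/11) = 1/11.
Weighting by the prior gives 3/4 · 1/10 = 3/40, 1/4 · 1/11 = 1/44; with total 43/440.
The posterior is then P(bag A | data) = 33/43, P(bag B | data) = 10/43.
Averaging over the posterior, P(yellow next | data) = (1/3)(33/43) + (2/5)(10/43) = 15/43.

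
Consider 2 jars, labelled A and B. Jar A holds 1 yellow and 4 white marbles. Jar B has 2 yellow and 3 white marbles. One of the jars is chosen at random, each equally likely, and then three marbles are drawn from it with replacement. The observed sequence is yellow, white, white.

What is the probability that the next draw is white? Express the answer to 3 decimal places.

For each hypothesis, P(data | H) works out to: P(data | jar A) = (1/5)(4/5)(4/5) = 16/125; P(data | jar B) = (2/5)(3/5)(3/5) = 18/125.
The prior-weighted likelihoods are 1/2 · 16/125 = 8/125, 1/2 · 18/125 = 9/125; with total 17/125.
The posterior is then P(jar A | data) = 8/17, P(jar B | data) = 9/17.
So P(white next | data) = Σ P(white next | H) P(H | data) = (4/5)(8/17) + (3/5)(9/17) = 59/85.

0.694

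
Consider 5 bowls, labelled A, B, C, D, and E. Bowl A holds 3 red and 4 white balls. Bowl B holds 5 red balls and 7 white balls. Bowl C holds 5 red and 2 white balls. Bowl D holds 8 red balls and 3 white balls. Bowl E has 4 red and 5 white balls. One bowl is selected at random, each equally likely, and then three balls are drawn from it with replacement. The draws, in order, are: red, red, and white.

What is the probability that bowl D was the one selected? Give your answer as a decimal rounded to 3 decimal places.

0.238

The likelihood of the observed sequence under each hypothesis: P(data | bowl A) = (3/7)(3/7)(4/7) = 0.10496; P(data | bowl B) = (5/12)(5/12)(7/12) = 0.10127; P(data | bowl C) = (5/7)(5/7)(2/7) = 0.14577; P(data | bowl D) = (8/11)(8/11)(3/11) = 0.14425; P(data | bowl E) = (4/9)(4/9)(5/9) = 0.10974.
Multiplying each by its prior: 1/5 · 0.10496 = 0.020991, 1/5 · 0.10127 = 0.020255, 1/5 · 0.14577 = 0.029155, 1/5 · 0.14425 = 0.02885, 1/5 · 0.10974 = 0.021948; summing to 0.1212.
By Bayes' rule, P(bowl D | data) = (0.02885) / (0.1212) = 0.23804.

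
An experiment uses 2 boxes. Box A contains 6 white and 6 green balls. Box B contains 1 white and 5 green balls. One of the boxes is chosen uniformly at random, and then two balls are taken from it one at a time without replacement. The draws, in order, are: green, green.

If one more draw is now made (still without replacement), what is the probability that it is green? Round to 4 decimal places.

0.6610

Under each hypothesis, the probability of the observed sequence is: P(data | box A) = (6/12)(5/11) = 5/22; P(data | box B) = (5/6)(4/5) = 2/3.
Weighting by the prior gives 1/2 · 5/22 = 5/44, 1/2 · 2/3 = 1/3; with total 59/132.
The posterior is then P(box A | data) = 15/59, P(box B | data) = 44/59.
The predictive probability is P(green next | data) = (2/5)(15/59) + (3/4)(44/59) = 39/59.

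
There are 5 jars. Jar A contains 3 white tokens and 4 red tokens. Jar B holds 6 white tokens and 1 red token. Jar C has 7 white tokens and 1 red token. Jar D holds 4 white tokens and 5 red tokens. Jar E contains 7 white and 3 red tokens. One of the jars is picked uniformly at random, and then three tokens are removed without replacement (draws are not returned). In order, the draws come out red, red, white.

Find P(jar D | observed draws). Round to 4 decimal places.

0.4086

The likelihood of the observed sequence under each hypothesis: P(data | jar A) = (4/7)(3/6)(3/5) = 0.17143; P(data | jar B) = (1/7)(0/6) = 0; P(data | jar C) = (1/8)(0/7) = 0; P(data | jar D) = (5/9)(4/8)(4/7) = 0.15873; P(data | jar E) = (3/10)(2/9)(7/8) = 0.058333.
Weighting by the prior gives 1/5 · 0.17143 = 0.034286, 1/5 · 0 = 0, 1/5 · 0 = 0, 1/5 · 0.15873 = 0.031746, 1/5 · 0.058333 = 0.011667; with total 0.077698.
So P(jar D | data) = (0.031746) / (0.077698) = 0.40858.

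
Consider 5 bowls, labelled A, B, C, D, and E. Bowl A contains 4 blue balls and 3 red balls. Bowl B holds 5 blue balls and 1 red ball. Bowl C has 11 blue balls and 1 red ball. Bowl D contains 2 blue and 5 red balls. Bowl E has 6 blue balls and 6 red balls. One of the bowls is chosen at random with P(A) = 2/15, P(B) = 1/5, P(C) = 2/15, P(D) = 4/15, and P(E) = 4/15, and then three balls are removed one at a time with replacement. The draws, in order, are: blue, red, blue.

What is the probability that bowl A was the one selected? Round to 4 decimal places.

The likelihood of the observed sequence under each hypothesis: P(data | bowl A) = (4/7)(3/7)(4/7) = 0.13994; P(data | bowl B) = (5/6)(1/6)(5/6) = 0.11574; P(data | bowl C) = (11/12)(1/12)(11/12) = 0.070023; P(data | bowl D) = (2/7)(5/7)(2/7) = 0.058309; P(data | bowl E) = (6/12)(6/12)(6/12) = 0.125.
The prior-weighted likelihoods are 2/15 · 0.13994 = 0.018659, 1/5 · 0.11574 = 0.023148, 2/15 · 0.070023 = 0.0093364, 4/15 · 0.058309 = 0.015549, 4/15 · 0.125 = 0.033333; summing to 0.10003.
So P(bowl A | data) = (0.018659) / (0.10003) = 0.18654.

0.1865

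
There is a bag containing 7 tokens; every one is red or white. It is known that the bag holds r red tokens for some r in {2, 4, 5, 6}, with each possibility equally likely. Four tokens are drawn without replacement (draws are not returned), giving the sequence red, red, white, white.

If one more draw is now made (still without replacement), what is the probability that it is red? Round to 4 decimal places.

Compute the likelihood of the observed sequence for each case: P(data | r = 2) = (2/7)(1/6)(5/5)(4/4) = 1/21; P(data | r = 4) = (4/7)(3/6)(3/5)(2/4) = 3/35; P(data | r = 5) = (5/7)(4/6)(2/5)(1/4) = 1/21; P(data | r = 6) = (6/7)(5/6)(1/5)(0/4) = 0.
The prior-weighted likelihoods are 1/4 · 1/21 = 1/84, 1/4 · 3/35 = 3/140, 1/4 · 1/21 = 1/84, 1/4 · 0 = 0; summing to 19/420.
The posterior is then P(r = 2 | data) = 5/19, P(r = 4 | data) = 9/19, P(r = 5 | data) = 5/19, P(r = 6 | data) = 0.
Averaging over the posterior, P(red next | data) = (0)(5/19) + (2/3)(9/19) + (1)(5/19) = 11/19.

0.5789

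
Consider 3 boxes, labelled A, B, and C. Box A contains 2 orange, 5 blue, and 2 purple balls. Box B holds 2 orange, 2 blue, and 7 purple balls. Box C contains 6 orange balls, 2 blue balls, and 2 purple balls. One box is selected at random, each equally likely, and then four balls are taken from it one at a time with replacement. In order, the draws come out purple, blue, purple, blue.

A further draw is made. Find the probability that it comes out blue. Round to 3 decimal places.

For each hypothesis, P(data | H) works out to: P(data | box A) = (2/9)(5/9)(2/9)(5/9) = 0.015242; P(data | box B) = (7/11)(2/11)(7/11)(2/11) = 0.013387; P(data | box C) = (2/10)(2/10)(2/10)(2/10) = 0.0016.
Multiplying each by its prior: 1/3 · 0.015242 = 0.0050805, 1/3 · 0.013387 = 0.0044624, 1/3 · 0.0016 = 0.00053333; these sum to 0.010076.
Normalising, the posterior is P(box A | data) = 0.50421, P(box B | data) = 0.44286, P(box C | data) = 0.05293.
So P(blue next | data) = Σ P(blue next | H) P(H | data) = (5/9)(0.50421) + (2/11)(0.44286) + (1/5)(0.05293) = 0.37122.

0.371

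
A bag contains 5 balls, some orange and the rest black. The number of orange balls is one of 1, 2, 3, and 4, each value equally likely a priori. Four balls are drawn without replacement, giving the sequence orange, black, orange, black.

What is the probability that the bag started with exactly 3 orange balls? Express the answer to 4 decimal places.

Under each hypothesis, the probability of the observed sequence is: P(data | r = 1) = (1/5)(4/4)(0/3) = 0; P(data | r = 2) = (2/5)(3/4)(1/3)(2/2) = 1/10; P(data | r = 3) = (3/5)(2/4)(2/3)(1/2) = 1/10; P(data | r = 4) = (4/5)(1/4)(3/3)(0/2) = 0.
The prior-weighted likelihoods are 1/4 · 0 = 0, 1/4 · 1/10 = 1/40, 1/4 · 1/10 = 1/40, 1/4 · 0 = 0; summing to 1/20.
Hence P(r = 3 | data) = (1/40) / (1/20) = 1/2.

0.5000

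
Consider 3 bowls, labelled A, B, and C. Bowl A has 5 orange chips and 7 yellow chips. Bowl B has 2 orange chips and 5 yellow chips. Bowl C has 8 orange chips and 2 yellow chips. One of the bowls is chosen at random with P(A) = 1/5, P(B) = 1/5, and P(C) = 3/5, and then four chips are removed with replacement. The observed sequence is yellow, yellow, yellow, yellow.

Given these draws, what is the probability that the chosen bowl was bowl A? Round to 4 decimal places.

The likelihood of the observed sequence under each hypothesis: P(data | bowl A) = (7/12)(7/12)(7/12)(7/12) = 0.11579; P(data | bowl B) = (5/7)(5/7)(5/7)(5/7) = 0.26031; P(data | bowl C) = (2/10)(2/10)(2/10)(2/10) = 0.0016.
Weighting by the prior gives 1/5 · 0.11579 = 0.023158, 1/5 · 0.26031 = 0.052062, 3/5 · 0.0016 = 0.00096; summing to 0.076179.
By Bayes' rule, P(bowl A | data) = (0.023158) / (0.076179) = 0.30399.

0.3040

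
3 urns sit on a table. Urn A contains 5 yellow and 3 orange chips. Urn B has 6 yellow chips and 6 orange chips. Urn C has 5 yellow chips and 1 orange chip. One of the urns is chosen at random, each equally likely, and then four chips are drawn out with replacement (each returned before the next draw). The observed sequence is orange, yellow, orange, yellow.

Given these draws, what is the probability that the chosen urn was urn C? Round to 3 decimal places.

0.141

For each hypothesis, P(data | H) works out to: P(data | urn A) = (3/8)(5/8)(3/8)(5/8) = 0.054932; P(data | urn B) = (6/12)(6/12)(6/12)(6/12) = 0.0625; P(data | urn C) = (1/6)(5/6)(1/6)(5/6) = 0.01929.
Weighting by the prior gives 1/3 · 0.054932 = 0.018311, 1/3 · 0.0625 = 0.020833, 1/3 · 0.01929 = 0.00643; these sum to 0.045574.
Therefore the posterior P(urn C | data) = (0.00643) / (0.045574) = 0.14109.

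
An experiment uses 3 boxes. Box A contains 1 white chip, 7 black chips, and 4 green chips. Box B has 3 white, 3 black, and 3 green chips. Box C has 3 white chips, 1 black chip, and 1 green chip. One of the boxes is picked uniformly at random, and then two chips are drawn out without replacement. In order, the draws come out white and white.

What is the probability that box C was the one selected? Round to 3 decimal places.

0.783

Under each hypothesis, the probability of the observed sequence is: P(data | box A) = (1/12)(0/11) = 0; P(data | box B) = (3/9)(2/8) = 1/12; P(data | box C) = (3/5)(2/4) = 3/10.
Weighting by the prior gives 1/3 · 0 = 0, 1/3 · 1/12 = 1/36, 1/3 · 3/10 = 1/10; summing to 23/180.
By Bayes' rule, P(box C | data) = (1/10) / (23/180) = 18/23.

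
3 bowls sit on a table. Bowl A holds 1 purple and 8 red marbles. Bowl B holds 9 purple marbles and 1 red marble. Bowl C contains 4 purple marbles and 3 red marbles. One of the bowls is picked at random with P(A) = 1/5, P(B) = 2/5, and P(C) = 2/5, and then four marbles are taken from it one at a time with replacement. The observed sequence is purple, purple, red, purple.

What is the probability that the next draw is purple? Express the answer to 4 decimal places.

0.7257

Under each hypothesis, the probability of the observed sequence is: P(data | bowl A) = (1/9)(1/9)(8/9)(1/9) = 0.0012193; P(data | bowl B) = (9/10)(9/10)(1/10)(9/10) = 0.0729; P(data | bowl C) = (4/7)(4/7)(3/7)(4/7) = 0.079967.
The prior-weighted likelihoods are 1/5 · 0.0012193 = 0.00024387, 2/5 · 0.0729 = 0.02916, 2/5 · 0.079967 = 0.031987; these sum to 0.061391.
Normalising, the posterior is P(bowl A | data) = 0.0039724, P(bowl B | data) = 0.47499, P(bowl C | data) = 0.52104.
So P(purple next | data) = Σ P(purple next | H) P(H | data) = (1/9)(0.0039724) + (9/10)(0.47499) + (4/7)(0.52104) = 0.72567.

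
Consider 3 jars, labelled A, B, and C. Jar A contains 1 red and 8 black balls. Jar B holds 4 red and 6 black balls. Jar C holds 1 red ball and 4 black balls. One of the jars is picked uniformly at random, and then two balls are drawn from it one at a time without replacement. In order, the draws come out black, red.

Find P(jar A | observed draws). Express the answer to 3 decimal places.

0.192

Compute the likelihood of the observed sequence for each case: P(data | jar A) = (8/9)(1/8) = 1/9; P(data | jar B) = (6/10)(4/9) = 4/15; P(data | jar C) = (4/5)(1/4) = 1/5.
Weighting by the prior gives 1/3 · 1/9 = 1/27, 1/3 · 4/15 = 4/45, 1/3 · 1/5 = 1/15; these sum to 26/135.
Hence P(jar A | data) = (1/27) / (26/135) = 5/26.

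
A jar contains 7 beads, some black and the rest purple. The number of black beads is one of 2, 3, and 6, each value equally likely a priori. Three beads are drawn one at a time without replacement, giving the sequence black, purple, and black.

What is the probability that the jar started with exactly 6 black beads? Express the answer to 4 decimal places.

0.4688

Under each hypothesis, the probability of the observed sequence is: P(data | r = 2) = (2/7)(5/6)(1/5) = 1/21; P(data | r = 3) = (3/7)(4/6)(2/5) = 4/35; P(data | r = 6) = (6/7)(1/6)(5/5) = 1/7.
The prior-weighted likelihoods are 1/3 · 1/21 = 1/63, 1/3 · 4/35 = 4/105, 1/3 · 1/7 = 1/21; summing to 32/315.
Hence P(r = 6 | data) = (1/21) / (32/315) = 15/32.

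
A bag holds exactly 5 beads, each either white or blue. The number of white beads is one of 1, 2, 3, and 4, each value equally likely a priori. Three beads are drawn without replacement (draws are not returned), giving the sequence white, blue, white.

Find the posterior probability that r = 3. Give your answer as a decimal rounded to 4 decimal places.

0.4000

Compute the likelihood of the observed sequence for each case: P(data | r = 1) = (1/5)(4/4)(0/3) = 0; P(data | r = 2) = (2/5)(3/4)(1/3) = 1/10; P(data | r = 3) = (3/5)(2/4)(2/3) = 1/5; P(data | r = 4) = (4/5)(1/4)(3/3) = 1/5.
Weighting by the prior gives 1/4 · 0 = 0, 1/4 · 1/10 = 1/40, 1/4 · 1/5 = 1/20, 1/4 · 1/5 = 1/20; with total 1/8.
By Bayes' rule, P(r = 3 | data) = (1/20) / (1/8) = 2/5.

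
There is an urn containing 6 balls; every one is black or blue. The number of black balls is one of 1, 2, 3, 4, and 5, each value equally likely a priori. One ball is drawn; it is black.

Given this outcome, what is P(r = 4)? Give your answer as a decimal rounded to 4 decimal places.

0.2667

Under each hypothesis, the probability of this draw is: P(data | r = 1) = (1/6) = 1/6; P(data | r = 2) = (2/6) = 1/3; P(data | r = 3) = (3/6) = 1/2; P(data | r = 4) = (4/6) = 2/3; P(data | r = 5) = (5/6) = 5/6.
Weighting by the prior gives 1/5 · 1/6 = 1/30, 1/5 · 1/3 = 1/15, 1/5 · 1/2 = 1/10, 1/5 · 2/3 = 2/15, 1/5 · 5/6 = 1/6; with total 1/2.
So P(r = 4 | data) = (2/15) / (1/2) = 4/15.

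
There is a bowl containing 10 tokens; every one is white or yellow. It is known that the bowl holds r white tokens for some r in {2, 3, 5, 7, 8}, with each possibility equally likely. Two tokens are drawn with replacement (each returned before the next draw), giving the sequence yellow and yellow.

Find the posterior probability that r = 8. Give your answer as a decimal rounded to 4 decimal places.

Compute the likelihood of the observed sequence for each case: P(data | r = 2) = (8/10)(8/10) = 16/25; P(data | r = 3) = (7/10)(7/10) = 49/100; P(data | r = 5) = (5/10)(5/10) = 1/4; P(data | r = 7) = (3/10)(3/10) = 9/100; P(data | r = 8) = (2/10)(2/10) = 1/25.
Weighting by the prior gives 1/5 · 16/25 = 16/125, 1/5 · 49/100 = 49/500, 1/5 · 1/4 = 1/20, 1/5 · 9/100 = 9/500, 1/5 · 1/25 = 1/125; with total 151/500.
So P(r = 8 | data) = (1/125) / (151/500) = 4/151.

0.0265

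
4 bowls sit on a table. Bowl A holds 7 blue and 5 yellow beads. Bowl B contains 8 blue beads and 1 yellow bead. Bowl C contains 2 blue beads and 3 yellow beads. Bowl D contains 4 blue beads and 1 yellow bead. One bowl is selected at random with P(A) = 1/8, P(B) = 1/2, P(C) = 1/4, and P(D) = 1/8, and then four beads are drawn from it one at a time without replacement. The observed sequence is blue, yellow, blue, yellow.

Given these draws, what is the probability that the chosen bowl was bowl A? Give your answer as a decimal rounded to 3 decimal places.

0.261

Under each hypothesis, the probability of the observed sequence is: P(data | bowl A) = (7/12)(5/11)(6/10)(4/9) = 0.070707; P(data | bowl B) = (8/9)(1/8)(7/7)(0/6) = 0; P(data | bowl C) = (2/5)(3/4)(1/3)(2/2) = 0.1; P(data | bowl D) = (4/5)(1/4)(3/3)(0/2) = 0.
The prior-weighted likelihoods are 1/8 · 0.070707 = 0.0088384, 1/2 · 0 = 0, 1/4 · 0.1 = 0.025, 1/8 · 0 = 0; with total 0.033838.
Hence P(bowl A | data) = (0.0088384) / (0.033838) = 0.26119.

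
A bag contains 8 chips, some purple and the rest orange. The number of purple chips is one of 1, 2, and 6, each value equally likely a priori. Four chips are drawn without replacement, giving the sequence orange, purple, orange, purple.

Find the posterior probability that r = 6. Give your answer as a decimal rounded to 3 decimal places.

0.500

The likelihood of the observed sequence under each hypothesis: P(data | r = 1) = (7/8)(1/7)(6/6)(0/5) = 0; P(data | r = 2) = (6/8)(2/7)(5/6)(1/5) = 1/28; P(data | r = 6) = (2/8)(6/7)(1/6)(5/5) = 1/28.
The prior-weighted likelihoods are 1/3 · 0 = 0, 1/3 · 1/28 = 1/84, 1/3 · 1/28 = 1/84; summing to 1/42.
So P(r = 6 | data) = (1/84) / (1/42) = 1/2.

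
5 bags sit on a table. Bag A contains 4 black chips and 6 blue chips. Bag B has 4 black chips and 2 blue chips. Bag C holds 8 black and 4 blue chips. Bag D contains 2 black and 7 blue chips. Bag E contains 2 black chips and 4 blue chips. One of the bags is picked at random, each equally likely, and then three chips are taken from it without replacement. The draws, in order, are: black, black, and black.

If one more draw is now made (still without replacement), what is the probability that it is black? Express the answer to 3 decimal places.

Compute the likelihood of the observed sequence for each case: P(data | bag A) = (4/10)(3/9)(2/8) = 0.033333; P(data | bag B) = (4/6)(3/5)(2/4) = 0.2; P(data | bag C) = (8/12)(7/11)(6/10) = 0.25455; P(data | bag D) = (2/9)(1/8)(0/7) = 0; P(data | bag E) = (2/6)(1/5)(0/4) = 0.
The prior-weighted likelihoods are 1/5 · 0.033333 = 0.0066667, 1/5 · 0.2 = 0.04, 1/5 · 0.25455 = 0.050909, 1/5 · 0 = 0, 1/5 · 0 = 0; these sum to 0.097576.
Normalising, the posterior is P(bag A | data) = 0.068323, P(bag B | data) = 0.40994, P(bag C | data) = 0.52174, P(bag D | data) = 0, P(bag E | data) = 0.
So P(black next | data) = Σ P(black next | H) P(H | data) = (1/7)(0.068323) + (1/3)(0.40994) + (5/9)(0.52174) = 0.43626.

0.436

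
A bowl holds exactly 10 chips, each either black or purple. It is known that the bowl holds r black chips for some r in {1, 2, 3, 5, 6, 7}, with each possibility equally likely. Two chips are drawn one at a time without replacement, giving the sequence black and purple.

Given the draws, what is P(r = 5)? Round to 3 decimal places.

0.216

For each hypothesis, P(data | H) works out to: P(data | r = 1) = (1/10)(9/9) = 1/10; P(data | r = 2) = (2/10)(8/9) = 8/45; P(data | r = 3) = (3/10)(7/9) = 7/30; P(data | r = 5) = (5/10)(5/9) = 5/18; P(data | r = 6) = (6/10)(4/9) = 4/15; P(data | r = 7) = (7/10)(3/9) = 7/30.
Weighting by the prior gives 1/6 · 1/10 = 1/60, 1/6 · 8/45 = 4/135, 1/6 · 7/30 = 7/180, 1/6 · 5/18 = 5/108, 1/6 · 4/15 = 2/45, 1/6 · 7/30 = 7/180; summing to 29/135.
Hence P(r = 5 | data) = (5/108) / (29/135) = 25/116.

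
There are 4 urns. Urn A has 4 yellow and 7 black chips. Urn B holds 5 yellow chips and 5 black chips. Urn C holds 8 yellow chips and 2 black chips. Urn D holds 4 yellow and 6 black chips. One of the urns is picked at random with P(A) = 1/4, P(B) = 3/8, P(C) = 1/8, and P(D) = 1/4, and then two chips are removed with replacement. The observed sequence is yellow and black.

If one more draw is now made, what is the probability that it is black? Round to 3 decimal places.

The likelihood of the observed sequence under each hypothesis: P(data | urn A) = (4/11)(7/11) = 0.2314; P(data | urn B) = (5/10)(5/10) = 0.25; P(data | urn C) = (8/10)(2/10) = 0.16; P(data | urn D) = (4/10)(6/10) = 0.24.
Weighting by the prior gives 1/4 · 0.2314 = 0.057851, 3/8 · 0.25 = 0.09375, 1/8 · 0.16 = 0.02, 1/4 · 0.24 = 0.06; with total 0.2316.
Normalising, the posterior is P(urn A | data) = 0.24979, P(urn B | data) = 0.40479, P(urn C | data) = 0.086355, P(urn D | data) = 0.25907.
The predictive probability is P(black next | data) = (7/11)(0.24979) + (1/2)(0.40479) + (1/5)(0.086355) + (3/5)(0.25907) = 0.53406.

0.534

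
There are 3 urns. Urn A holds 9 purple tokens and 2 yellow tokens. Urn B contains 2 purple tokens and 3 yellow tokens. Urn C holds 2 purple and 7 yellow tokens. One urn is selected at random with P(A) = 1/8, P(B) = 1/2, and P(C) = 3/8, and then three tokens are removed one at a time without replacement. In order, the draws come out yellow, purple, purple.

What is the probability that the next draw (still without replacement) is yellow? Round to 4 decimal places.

For each hypothesis, P(data | H) works out to: P(data | urn A) = (2/11)(9/10)(8/9) = 0.14545; P(data | urn B) = (3/5)(2/4)(1/3) = 0.1; P(data | urn C) = (7/9)(2/8)(1/7) = 0.027778.
Weighting by the prior gives 1/8 · 0.14545 = 0.018182, 1/2 · 0.1 = 0.05, 3/8 · 0.027778 = 0.010417; with total 0.078598.
Normalising, the posterior is P(urn A | data) = 0.23133, P(urn B | data) = 0.63614, P(urn C | data) = 0.13253.
Averaging over the posterior, P(yellow next | data) = (1/8)(0.23133) + (1)(0.63614) + (1)(0.13253) = 0.79759.

0.7976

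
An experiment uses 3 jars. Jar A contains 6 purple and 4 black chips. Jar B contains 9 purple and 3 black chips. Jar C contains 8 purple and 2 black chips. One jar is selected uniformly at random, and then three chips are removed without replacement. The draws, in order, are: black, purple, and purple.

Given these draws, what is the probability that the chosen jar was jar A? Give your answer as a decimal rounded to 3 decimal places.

For each hypothesis, P(data | H) works out to: P(data | jar A) = (4/10)(6/9)(5/8) = 0.16667; P(data | jar B) = (3/12)(9/11)(8/10) = 0.16364; P(data | jar C) = (2/10)(8/9)(7/8) = 0.15556.
Weighting by the prior gives 1/3 · 0.16667 = 0.055556, 1/3 · 0.16364 = 0.054545, 1/3 · 0.15556 = 0.051852; with total 0.16195.
Therefore the posterior P(jar A | data) = (0.055556) / (0.16195) = 0.34304.

0.343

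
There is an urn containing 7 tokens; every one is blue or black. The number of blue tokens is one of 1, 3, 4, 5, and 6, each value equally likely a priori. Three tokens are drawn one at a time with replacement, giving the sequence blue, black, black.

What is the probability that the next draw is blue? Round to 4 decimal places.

0.4501

The likelihood of the observed sequence under each hypothesis: P(data | r = 1) = (1/7)(6/7)(6/7) = 0.10496; P(data | r = 3) = (3/7)(4/7)(4/7) = 0.13994; P(data | r = 4) = (4/7)(3/7)(3/7) = 0.10496; P(data | r = 5) = (5/7)(2/7)(2/7) = 0.058309; P(data | r = 6) = (6/7)(1/7)(1/7) = 0.017493.
Weighting by the prior gives 1/5 · 0.10496 = 0.020991, 1/5 · 0.13994 = 0.027988, 1/5 · 0.10496 = 0.020991, 1/5 · 0.058309 = 0.011662, 1/5 · 0.017493 = 0.0034985; these sum to 0.085131.
The posterior is then P(r = 1 | data) = 0.24658, P(r = 3 | data) = 0.32877, P(r = 4 | data) = 0.24658, P(r = 5 | data) = 0.13699, P(r = 6 | data) = 0.041096.
So P(blue next | data) = Σ P(blue next | H) P(H | data) = (1/7)(0.24658) + (3/7)(0.32877) + (4/7)(0.24658) + (5/7)(0.13699) + (6/7)(0.041096) = 0.4501.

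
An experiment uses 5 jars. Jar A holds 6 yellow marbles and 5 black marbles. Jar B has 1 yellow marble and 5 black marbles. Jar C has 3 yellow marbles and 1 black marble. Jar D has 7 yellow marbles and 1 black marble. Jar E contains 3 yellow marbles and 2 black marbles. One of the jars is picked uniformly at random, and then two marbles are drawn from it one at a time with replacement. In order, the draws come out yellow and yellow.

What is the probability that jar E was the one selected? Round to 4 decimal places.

Compute the likelihood of the observed sequence for each case: P(data | jar A) = (6/11)(6/11) = 0.29752; P(data | jar B) = (1/6)(1/6) = 0.027778; P(data | jar C) = (3/4)(3/4) = 0.5625; P(data | jar D) = (7/8)(7/8) = 0.76562; P(data | jar E) = (3/5)(3/5) = 0.36.
The prior-weighted likelihoods are 1/5 · 0.29752 = 0.059504, 1/5 · 0.027778 = 0.0055556, 1/5 · 0.5625 = 0.1125, 1/5 · 0.76562 = 0.15313, 1/5 · 0.36 = 0.072; these sum to 0.40268.
Hence P(jar E | data) = (0.072) / (0.40268) = 0.1788.

0.1788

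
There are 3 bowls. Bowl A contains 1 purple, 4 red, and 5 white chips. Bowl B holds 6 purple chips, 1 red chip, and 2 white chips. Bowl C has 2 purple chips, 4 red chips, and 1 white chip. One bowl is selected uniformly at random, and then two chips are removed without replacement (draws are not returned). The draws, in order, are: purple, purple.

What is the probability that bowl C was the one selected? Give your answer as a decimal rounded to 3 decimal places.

Compute the likelihood of the observed sequence for each case: P(data | bowl A) = (1/10)(0/9) = 0; P(data | bowl B) = (6/9)(5/8) = 5/12; P(data | bowl C) = (2/7)(1/6) = 1/21.
Weighting by the prior gives 1/3 · 0 = 0, 1/3 · 5/12 = 5/36, 1/3 · 1/21 = 1/63; these sum to 13/84.
So P(bowl C | data) = (1/63) / (13/84) = 4/39.

0.103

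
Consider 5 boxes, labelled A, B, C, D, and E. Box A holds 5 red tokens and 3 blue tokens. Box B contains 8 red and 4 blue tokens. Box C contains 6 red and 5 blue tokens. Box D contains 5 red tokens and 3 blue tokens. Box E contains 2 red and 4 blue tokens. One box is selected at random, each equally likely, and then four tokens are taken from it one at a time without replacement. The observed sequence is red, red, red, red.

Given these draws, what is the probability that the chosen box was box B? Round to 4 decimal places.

0.4289

Compute the likelihood of the observed sequence for each case: P(data | box A) = (5/8)(4/7)(3/6)(2/5) = 0.071429; P(data | box B) = (8/12)(7/11)(6/10)(5/9) = 0.14141; P(data | box C) = (6/11)(5/10)(4/9)(3/8) = 0.045455; P(data | box D) = (5/8)(4/7)(3/6)(2/5) = 0.071429; P(data | box E) = (2/6)(1/5)(0/4) = 0.
Weighting by the prior gives 1/5 · 0.071429 = 0.014286, 1/5 · 0.14141 = 0.028283, 1/5 · 0.045455 = 0.0090909, 1/5 · 0.071429 = 0.014286, 1/5 · 0 = 0; these sum to 0.065945.
So P(box B | data) = (0.028283) / (0.065945) = 0.42888.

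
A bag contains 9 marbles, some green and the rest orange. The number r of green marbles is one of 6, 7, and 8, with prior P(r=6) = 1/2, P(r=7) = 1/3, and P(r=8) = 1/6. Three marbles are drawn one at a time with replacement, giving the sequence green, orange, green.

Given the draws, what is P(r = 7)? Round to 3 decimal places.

0.336

Compute the likelihood of the observed sequence for each case: P(data | r = 6) = (6/9)(3/9)(6/9) = 0.14815; P(data | r = 7) = (7/9)(2/9)(7/9) = 0.13443; P(data | r = 8) = (8/9)(1/9)(8/9) = 0.087791.
The prior-weighted likelihoods are 1/2 · 0.14815 = 0.074074, 1/3 · 0.13443 = 0.04481, 1/6 · 0.087791 = 0.014632; with total 0.13352.
Hence P(r = 7 | data) = (0.04481) / (0.13352) = 0.33562.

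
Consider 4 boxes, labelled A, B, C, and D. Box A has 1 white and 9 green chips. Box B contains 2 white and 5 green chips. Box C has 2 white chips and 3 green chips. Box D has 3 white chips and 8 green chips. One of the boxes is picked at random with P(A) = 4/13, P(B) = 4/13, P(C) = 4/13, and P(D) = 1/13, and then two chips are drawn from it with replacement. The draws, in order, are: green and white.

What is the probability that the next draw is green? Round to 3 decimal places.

0.697

Compute the likelihood of the observed sequence for each case: P(data | box A) = (9/10)(1/10) = 0.09; P(data | box B) = (5/7)(2/7) = 0.20408; P(data | box C) = (3/5)(2/5) = 0.24; P(data | box D) = (8/11)(3/11) = 0.19835.
The prior-weighted likelihoods are 4/13 · 0.09 = 0.027692, 4/13 · 0.20408 = 0.062794, 4/13 · 0.24 = 0.073846, 1/13 · 0.19835 = 0.015257; summing to 0.17959.
Normalising, the posterior is P(box A | data) = 0.1542, P(box B | data) = 0.34965, P(box C | data) = 0.41119, P(box D | data) = 0.084957.
So P(green next | data) = Σ P(green next | H) P(H | data) = (9/10)(0.1542) + (5/7)(0.34965) + (3/5)(0.41119) + (8/11)(0.084957) = 0.69703.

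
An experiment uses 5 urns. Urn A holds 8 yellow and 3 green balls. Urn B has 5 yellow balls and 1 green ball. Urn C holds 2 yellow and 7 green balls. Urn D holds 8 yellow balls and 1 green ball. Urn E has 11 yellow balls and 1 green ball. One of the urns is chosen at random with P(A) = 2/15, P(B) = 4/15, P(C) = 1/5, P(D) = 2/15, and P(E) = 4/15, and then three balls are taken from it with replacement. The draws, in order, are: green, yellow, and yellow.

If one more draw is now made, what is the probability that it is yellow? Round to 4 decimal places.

0.7820

For each hypothesis, P(data | H) works out to: P(data | urn A) = (3/11)(8/11)(8/11) = 0.14425; P(data | urn B) = (1/6)(5/6)(5/6) = 0.11574; P(data | urn C) = (7/9)(2/9)(2/9) = 0.038409; P(data | urn D) = (1/9)(8/9)(8/9) = 0.087791; P(data | urn E) = (1/12)(11/12)(11/12) = 0.070023.
Multiplying each by its prior: 2/15 · 0.14425 = 0.019234, 4/15 · 0.11574 = 0.030864, 1/5 · 0.038409 = 0.0076818, 2/15 · 0.087791 = 0.011706, 4/15 · 0.070023 = 0.018673; these sum to 0.088158.
Normalising, the posterior is P(urn A | data) = 0.21817, P(urn B | data) = 0.3501, P(urn C | data) = 0.087136, P(urn D | data) = 0.13278, P(urn E | data) = 0.21181.
The predictive probability is P(yellow next | data) = (8/11)(0.21817) + (5/6)(0.3501) + (2/9)(0.087136) + (8/9)(0.13278) + (11/12)(0.21181) = 0.78197.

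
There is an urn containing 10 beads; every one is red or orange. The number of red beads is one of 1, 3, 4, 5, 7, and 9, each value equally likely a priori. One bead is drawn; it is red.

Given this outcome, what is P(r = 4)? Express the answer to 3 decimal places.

Compute the likelihood of this draw for each case: P(data | r = 1) = (1/10) = 1/10; P(data | r = 3) = (3/10) = 3/10; P(data | r = 4) = (4/10) = 2/5; P(data | r = 5) = (5/10) = 1/2; P(data | r = 7) = (7/10) = 7/10; P(data | r = 9) = (9/10) = 9/10.
The prior-weighted likelihoods are 1/6 · 1/10 = 1/60, 1/6 · 3/10 = 1/20, 1/6 · 2/5 = 1/15, 1/6 · 1/2 = 1/12, 1/6 · 7/10 = 7/60, 1/6 · 9/10 = 3/20; summing to 29/60.
By Bayes' rule, P(r = 4 | data) = (1/15) / (29/60) = 4/29.

0.138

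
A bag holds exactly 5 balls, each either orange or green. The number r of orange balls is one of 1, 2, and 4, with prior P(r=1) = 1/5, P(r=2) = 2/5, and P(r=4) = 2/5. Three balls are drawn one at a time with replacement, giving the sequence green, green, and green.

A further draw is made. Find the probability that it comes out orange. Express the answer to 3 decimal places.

For each hypothesis, P(data | H) works out to: P(data | r = 1) = (4/5)(4/5)(4/5) = 64/125; P(data | r = 2) = (3/5)(3/5)(3/5) = 27/125; P(data | r = 4) = (1/5)(1/5)(1/5) = 1/125.
Multiplying each by its prior: 1/5 · 64/125 = 64/625, 2/5 · 27/125 = 54/625, 2/5 · 1/125 = 2/625; with total 24/125.
The posterior is then P(r = 1 | data) = 8/15, P(r = 2 | data) = 9/20, P(r = 4 | data) = 1/60.
The predictive probability is P(orange next | data) = (1/5)(8/15) + (2/5)(9/20) + (4/5)(1/60) = 3/10.

0.300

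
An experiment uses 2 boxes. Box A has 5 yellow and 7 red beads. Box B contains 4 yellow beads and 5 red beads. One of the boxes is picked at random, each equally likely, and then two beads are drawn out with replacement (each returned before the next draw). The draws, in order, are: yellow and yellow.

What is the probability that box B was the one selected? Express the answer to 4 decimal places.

0.5322

The likelihood of the observed sequence under each hypothesis: P(data | box A) = (5/12)(5/12) = 0.17361; P(data | box B) = (4/9)(4/9) = 0.19753.
Weighting by the prior gives 1/2 · 0.17361 = 0.086806, 1/2 · 0.19753 = 0.098765; with total 0.18557.
Hence P(box B | data) = (0.098765) / (0.18557) = 0.53222.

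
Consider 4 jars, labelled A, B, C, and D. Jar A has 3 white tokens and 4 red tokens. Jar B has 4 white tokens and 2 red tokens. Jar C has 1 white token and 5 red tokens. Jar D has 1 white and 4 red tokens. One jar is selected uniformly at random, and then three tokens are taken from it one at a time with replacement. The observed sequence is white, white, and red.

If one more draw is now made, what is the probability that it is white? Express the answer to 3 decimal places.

The likelihood of the observed sequence under each hypothesis: P(data | jar A) = (3/7)(3/7)(4/7) = 0.10496; P(data | jar B) = (4/6)(4/6)(2/6) = 0.14815; P(data | jar C) = (1/6)(1/6)(5/6) = 0.023148; P(data | jar D) = (1/5)(1/5)(4/5) = 0.032.
The prior-weighted likelihoods are 1/4 · 0.10496 = 0.026239, 1/4 · 0.14815 = 0.037037, 1/4 · 0.023148 = 0.005787, 1/4 · 0.032 = 0.008; with total 0.077063.
Dividing through by the total gives posterior P(jar A | data) = 0.34049, P(jar B | data) = 0.48061, P(jar C | data) = 0.075095, P(jar D | data) = 0.10381.
So P(white next | data) = Σ P(white next | H) P(H | data) = (3/7)(0.34049) + (2/3)(0.48061) + (1/6)(0.075095) + (1/5)(0.10381) = 0.49961.

0.500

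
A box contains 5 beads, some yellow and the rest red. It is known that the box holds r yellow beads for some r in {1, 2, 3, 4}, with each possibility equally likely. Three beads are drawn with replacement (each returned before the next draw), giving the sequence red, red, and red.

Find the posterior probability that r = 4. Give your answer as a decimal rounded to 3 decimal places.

0.010

Compute the likelihood of the observed sequence for each case: P(data | r = 1) = (4/5)(4/5)(4/5) = 64/125; P(data | r = 2) = (3/5)(3/5)(3/5) = 27/125; P(data | r = 3) = (2/5)(2/5)(2/5) = 8/125; P(data | r = 4) = (1/5)(1/5)(1/5) = 1/125.
Multiplying each by its prior: 1/4 · 64/125 = 16/125, 1/4 · 27/125 = 27/500, 1/4 · 8/125 = 2/125, 1/4 · 1/125 = 1/500; summing to 1/5.
Therefore the posterior P(r = 4 | data) = (1/500) / (1/5) = 1/100.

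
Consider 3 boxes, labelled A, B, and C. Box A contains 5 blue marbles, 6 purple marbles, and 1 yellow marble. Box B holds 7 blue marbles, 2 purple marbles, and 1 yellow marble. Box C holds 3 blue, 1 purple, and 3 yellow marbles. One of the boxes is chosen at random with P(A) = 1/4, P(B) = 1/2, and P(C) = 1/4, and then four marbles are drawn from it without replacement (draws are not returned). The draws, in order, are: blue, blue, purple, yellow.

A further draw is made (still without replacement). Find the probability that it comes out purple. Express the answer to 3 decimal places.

For each hypothesis, P(data | H) works out to: P(data | box A) = (5/12)(4/11)(6/10)(1/9) = 0.010101; P(data | box B) = (7/10)(6/9)(2/8)(1/7) = 0.016667; P(data | box C) = (3/7)(2/6)(1/5)(3/4) = 0.021429.
The prior-weighted likelihoods are 1/4 · 0.010101 = 0.0025253, 1/2 · 0.016667 = 0.0083333, 1/4 · 0.021429 = 0.0053571; these sum to 0.016216.
The posterior is then P(box A | data) = 0.15573, P(box B | data) = 0.5139, P(box C | data) = 0.33037.
Averaging over the posterior, P(purple next | data) = (5/8)(0.15573) + (1/6)(0.5139) + (0)(0.33037) = 0.18298.

0.183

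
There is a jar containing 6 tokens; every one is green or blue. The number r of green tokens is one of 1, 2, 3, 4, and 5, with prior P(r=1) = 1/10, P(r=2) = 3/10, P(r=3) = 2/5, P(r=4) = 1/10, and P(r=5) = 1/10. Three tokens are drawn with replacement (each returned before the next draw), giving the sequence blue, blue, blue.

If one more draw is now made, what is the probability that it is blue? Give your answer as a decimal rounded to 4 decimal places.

The likelihood of the observed sequence under each hypothesis: P(data | r = 1) = (5/6)(5/6)(5/6) = 0.5787; P(data | r = 2) = (4/6)(4/6)(4/6) = 0.2963; P(data | r = 3) = (3/6)(3/6)(3/6) = 0.125; P(data | r = 4) = (2/6)(2/6)(2/6) = 0.037037; P(data | r = 5) = (1/6)(1/6)(1/6) = 0.0046296.
The prior-weighted likelihoods are 1/10 · 0.5787 = 0.05787, 3/10 · 0.2963 = 0.088889, 2/5 · 0.125 = 0.05, 1/10 · 0.037037 = 0.0037037, 1/10 · 0.0046296 = 0.00046296; summing to 0.20093.
The posterior is then P(r = 1 | data) = 0.28802, P(r = 2 | data) = 0.4424, P(r = 3 | data) = 0.24885, P(r = 4 | data) = 0.018433, P(r = 5 | data) = 0.0023041.
Averaging over the posterior, P(blue next | data) = (5/6)(0.28802) + (2/3)(0.4424) + (1/2)(0.24885) + (1/3)(0.018433) + (1/6)(0.0023041) = 0.6659.

0.6659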